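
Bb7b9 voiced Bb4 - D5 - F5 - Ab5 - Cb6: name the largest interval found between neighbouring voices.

Adjacent intervals: Bb4→D5 = major third; D5→F5 = minor third; F5→Ab5 = minor third; Ab5→Cb6 = minor third.
The largest is Bb4 to D5, a major third (4 semitones).

major third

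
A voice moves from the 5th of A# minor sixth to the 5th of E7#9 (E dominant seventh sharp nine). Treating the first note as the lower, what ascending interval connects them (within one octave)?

A# minor sixth has E# as its 5th, and E7#9 (E dominant seventh sharp nine) has B as its 5th.
E# up to B is 6 semitones, a half step narrower than a perfect fifth, so the interval is diminished.

diminished fifth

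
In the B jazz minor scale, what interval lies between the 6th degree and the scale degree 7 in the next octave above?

major ninth

Spelling the B jazz minor scale: B C# D E F# G# A#.
That puts G# below A#.
Counting 9 letters and 14 half steps from G# gives a major ninth.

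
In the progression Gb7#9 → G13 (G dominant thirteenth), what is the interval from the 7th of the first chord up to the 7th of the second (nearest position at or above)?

augmented unison

The 7th of Gb7#9 is Fb; the 7th of G13 (G dominant thirteenth) is F.
From Fb to F: 1 semitone over a unison = augmented.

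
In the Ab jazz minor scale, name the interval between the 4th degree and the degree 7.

Ab melodic minor: Ab Bb Cb Db Eb F G.
So we need the interval from Db up to G.
4 letter names make it a fourth; at 6 semitones (a half step wider than perfect) the quality is augmented.

augmented fourth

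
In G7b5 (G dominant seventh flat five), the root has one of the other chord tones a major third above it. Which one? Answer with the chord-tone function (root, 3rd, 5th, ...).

G dominant seventh flat five: G-B-D♭-F.
The root is G. A major third above G is B.
B is the chord's 3rd.

3rd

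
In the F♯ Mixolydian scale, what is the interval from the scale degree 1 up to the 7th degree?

minor seventh

F♯ mixolydian: F♯ G♯ A♯ B C♯ D♯ E.
So we need the interval from F♯ up to E.
From F♯ to E: 10 semitones over a seventh = minor.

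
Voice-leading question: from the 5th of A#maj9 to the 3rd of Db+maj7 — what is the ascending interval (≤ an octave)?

diminished 2nd

The 5th of A#maj9 is E#; the 3rd of Db+maj7 is F.
E# up to F is 0 semitones, a whole step narrower than a major second, so the interval is diminished.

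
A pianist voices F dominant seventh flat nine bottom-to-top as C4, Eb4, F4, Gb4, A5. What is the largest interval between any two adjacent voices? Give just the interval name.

Adjacent intervals: C4→Eb4 = minor third; Eb4→F4 = major second; F4→Gb4 = minor second; Gb4→A5 = augmented ninth.
The largest is Gb4 to A5, an augmented ninth (15 semitones).

augmented ninth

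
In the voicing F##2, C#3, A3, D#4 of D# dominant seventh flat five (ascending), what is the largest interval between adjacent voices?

minor sixth

Adjacent intervals: F##2→C#3 = diminished fifth; C#3→A3 = minor sixth; A3→D#4 = augmented fourth.
The largest is C#3 to A3, a minor sixth (8 semitones).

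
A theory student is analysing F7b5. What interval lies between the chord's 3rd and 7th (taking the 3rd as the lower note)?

Spelling the chord: F-A-C♭-E♭.
That puts A below E♭.
A up to E♭ is 6 semitones, a half step narrower than a perfect fifth, so the interval is diminished.

diminished fifth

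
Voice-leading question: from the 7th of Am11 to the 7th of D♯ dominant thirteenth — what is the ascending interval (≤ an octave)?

augmented fourth

The 7th of Am11 is G; the 7th of D♯ dominant thirteenth is C♯.
G up to C♯ is 6 semitones, a half step wider than a perfect fourth, so the interval is augmented.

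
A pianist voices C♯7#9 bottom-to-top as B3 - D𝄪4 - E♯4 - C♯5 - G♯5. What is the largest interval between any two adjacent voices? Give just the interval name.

Adjacent intervals: B3→D𝄪4 = augmented third; D𝄪4→E♯4 = minor second; E♯4→C♯5 = minor sixth; C♯5→G♯5 = perfect fifth.
The largest is E♯4 to C♯5, a minor sixth (8 semitones).

m6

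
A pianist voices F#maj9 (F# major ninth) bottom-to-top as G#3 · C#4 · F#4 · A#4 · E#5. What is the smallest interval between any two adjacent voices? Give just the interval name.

Adjacent intervals: G#3→C#4 = perfect fourth; C#4→F#4 = perfect fourth; F#4→A#4 = major third; A#4→E#5 = perfect fifth.
The smallest is F#4 to A#4, a major third (4 semitones).

major 3rd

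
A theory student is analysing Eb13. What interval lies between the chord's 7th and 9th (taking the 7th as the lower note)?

The chord tones of Eb dominant thirteenth are Eb-G-Bb-Db-F-C.
The 7th is Db and the 9th is F.
From Db to F is 4 semitones, exactly the major third.

M3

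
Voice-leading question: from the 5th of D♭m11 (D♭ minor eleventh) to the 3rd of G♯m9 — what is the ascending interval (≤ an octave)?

A2

D♭m11 (D♭ minor eleventh) has A♭ as its 5th, and G♯m9 has B as its 3rd.
2 letter names make it a second; at 3 semitones (a half step wider than major) the quality is augmented.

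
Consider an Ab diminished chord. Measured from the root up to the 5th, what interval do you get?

Abdim (Ab diminished): Ab–Cb–Ebb.
The root is Ab and the 5th is Ebb.
Ab up to Ebb is 6 semitones, a half step narrower than a perfect fifth, so the interval is diminished.

d5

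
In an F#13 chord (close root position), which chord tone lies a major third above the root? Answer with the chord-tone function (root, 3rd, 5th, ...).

3rd

The chord tones of F#13 are F#, A#, C#, E, G#, D#.
The root is F#. A major third above F# is A#.
A# is the chord's 3rd.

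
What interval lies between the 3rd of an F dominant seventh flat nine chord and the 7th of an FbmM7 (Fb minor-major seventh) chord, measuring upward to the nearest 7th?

F dominant seventh flat nine has A as its 3rd, and FbmM7 (Fb minor-major seventh) has Eb as its 7th.
5 letter names make it a fifth; at 6 semitones (a half step narrower than perfect) the quality is diminished.

diminished 5th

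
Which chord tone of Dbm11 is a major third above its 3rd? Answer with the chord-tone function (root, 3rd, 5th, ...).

5th

Dbm11 (Db minor eleventh): Db, Fb, Ab, Cb, Eb, Gb.
The 3rd is Fb. A major third above Fb is Ab.
Ab is the chord's 5th.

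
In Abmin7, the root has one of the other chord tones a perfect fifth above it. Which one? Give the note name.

Eb

Spelling the chord: Ab-Cb-Eb-Gb.
The root is Ab. A perfect fifth above Ab is Eb.
Eb is the chord's 5th.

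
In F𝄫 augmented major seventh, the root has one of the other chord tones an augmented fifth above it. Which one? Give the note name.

Cb

Spelling the chord: F𝄫 A𝄫 C♭ E𝄫.
The root is F𝄫. An augmented fifth above F𝄫 is C♭.
C♭ is the chord's 5th.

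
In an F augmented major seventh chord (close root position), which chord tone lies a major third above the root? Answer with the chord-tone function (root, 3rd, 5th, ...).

3rd

The chord tones of Fmaj7#5 are F–A–C#–E.
The root is F. A major third above F is A.
A is the chord's 3rd.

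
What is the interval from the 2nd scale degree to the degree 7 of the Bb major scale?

The scale runs Bb C D Eb F G A.
That puts C below A.
Counting 6 letters and 9 half steps from C gives a major sixth.

major sixth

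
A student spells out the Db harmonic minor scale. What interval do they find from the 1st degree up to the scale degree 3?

Db harmonic minor: Db Eb Fb Gb Ab Bbb C.
The 1st degree is Db and the 3rd degree is Fb.
From Db to Fb: 3 semitones over a third = minor.

minor third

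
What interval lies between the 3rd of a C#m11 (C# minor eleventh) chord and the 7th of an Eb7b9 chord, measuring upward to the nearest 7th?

C#m11 (C# minor eleventh) has E as its 3rd, and Eb7b9 has Db as its 7th.
E up to Db is 9 semitones, a whole step narrower than a major seventh, so the interval is diminished.

d7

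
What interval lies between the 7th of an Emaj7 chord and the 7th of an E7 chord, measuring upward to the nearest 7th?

diminished octave

Emaj7 has D♯ as its 7th, and E7 has D as its 7th.
From D♯ to D: 11 semitones over an octave = diminished.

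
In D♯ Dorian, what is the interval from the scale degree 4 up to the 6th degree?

M3

The scale runs D♯ E♯ F♯ G♯ A♯ B♯ C♯.
The scale degree 4 is G♯ and the 6th degree is B♯.
Counting 3 letters and 4 half steps from G♯ gives a major third.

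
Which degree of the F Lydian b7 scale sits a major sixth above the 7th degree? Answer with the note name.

The scale is F G A B C D E♭.
The 7th degree is E♭; a major sixth above that is C — scale degree 5.

C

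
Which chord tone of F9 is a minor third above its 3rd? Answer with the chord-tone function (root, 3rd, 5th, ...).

5th

F9: F–A–C–Eb–G.
The 3rd is A. A minor third above A is C.
C is the chord's 5th.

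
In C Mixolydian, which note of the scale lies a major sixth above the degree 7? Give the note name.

The scale is C D E F G A Bb.
The degree 7 is Bb; a major sixth above that is G — scale degree 5.

G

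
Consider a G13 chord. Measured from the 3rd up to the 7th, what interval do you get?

diminished 5th

G13 (G dominant thirteenth): G, B, D, F, A, E.
3rd = B; 7th = F.
B up to F is 6 semitones, a half step narrower than a perfect fifth, so the interval is diminished.
That tritone between 3rd and 7th is what gives the dominant seventh its pull toward resolution.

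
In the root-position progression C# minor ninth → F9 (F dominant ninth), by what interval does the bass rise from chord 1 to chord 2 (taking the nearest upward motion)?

diminished fourth

The roots are C# and F.
From C# to F: 4 semitones over a fourth = diminished.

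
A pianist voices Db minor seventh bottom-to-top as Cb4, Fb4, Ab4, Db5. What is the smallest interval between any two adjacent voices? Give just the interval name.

Adjacent intervals: Cb4→Fb4 = perfect fourth; Fb4→Ab4 = major third; Ab4→Db5 = perfect fourth.
The smallest is Fb4 to Ab4, a major third (4 semitones).

M3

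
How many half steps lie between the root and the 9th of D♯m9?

The chord tones of D♯min9 (D♯ minor ninth) are D♯, F♯, A♯, C♯, E♯.
D♯ to E♯ is a major ninth: 14 semitones.

14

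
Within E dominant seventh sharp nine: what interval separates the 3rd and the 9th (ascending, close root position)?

major 7th

E7#9 is spelled E-G#-B-D-F##.
3rd = G#; 9th = F##.
Counting 7 letters and 11 half steps from G# gives a major seventh.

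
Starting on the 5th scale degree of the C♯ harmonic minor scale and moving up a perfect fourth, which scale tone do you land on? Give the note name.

C#

The scale is C♯ D♯ E F♯ G♯ A B♯.
The 5th scale degree is G♯; a perfect fourth above that is C♯ — scale degree 1.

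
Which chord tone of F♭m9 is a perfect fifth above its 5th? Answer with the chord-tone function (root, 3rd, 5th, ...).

F♭ minor ninth is spelled F♭ A𝄫 C♭ E𝄫 G♭.
The 5th is C♭. A perfect fifth above C♭ is G♭.
G♭ is the chord's 9th.

9th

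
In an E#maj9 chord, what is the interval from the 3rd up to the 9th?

E# major ninth: E#-G##-B#-D##-F##.
3rd = G##; 9th = F##.
G## up to F## is 10 semitones, a half step narrower than a major seventh, so the interval is minor.

minor 7th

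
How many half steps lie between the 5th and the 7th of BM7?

Bmaj7: B, D♯, F♯, A♯.
F♯ to A♯ is a major third: 4 semitones.

4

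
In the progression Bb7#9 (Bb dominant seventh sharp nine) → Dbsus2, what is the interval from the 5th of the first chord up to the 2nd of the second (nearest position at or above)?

m7

The 5th of Bb7#9 (Bb dominant seventh sharp nine) is F; the 2nd of Dbsus2 is Eb.
7 letter names make it a seventh; at 10 semitones (a half step narrower than major) the quality is minor.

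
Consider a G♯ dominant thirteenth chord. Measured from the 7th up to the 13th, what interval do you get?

major 7th

Spelling the chord: G♯ B♯ D♯ F♯ A♯ E♯.
So we need the interval from F♯ up to E♯.
F♯ up to E♯ spans 7 letter names and 11 semitones — a major seventh.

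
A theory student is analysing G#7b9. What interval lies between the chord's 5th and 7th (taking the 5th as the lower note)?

m3

G#7b9: G# B# D# F# A.
So we need the interval from D# up to F#.
D# up to F# is 3 semitones, a half step narrower than a major third, so the interval is minor.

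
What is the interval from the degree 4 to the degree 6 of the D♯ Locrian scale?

D♯ locrian: D♯ E F♯ G♯ A B C♯.
Degree 4 = G♯; degree 6 = B.
G♯ up to B is 3 semitones, a half step narrower than a major third, so the interval is minor.

m3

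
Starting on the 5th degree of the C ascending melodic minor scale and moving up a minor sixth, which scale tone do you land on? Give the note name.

The scale is C D Eb F G A B.
The 5th degree is G; a minor sixth above that is Eb — scale degree 3.

Eb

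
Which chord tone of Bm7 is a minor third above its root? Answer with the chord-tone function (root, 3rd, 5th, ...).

3rd

B-7 (B minor seventh) is spelled B-D-F#-A.
The root is B. A minor third above B is D.
D is the chord's 3rd.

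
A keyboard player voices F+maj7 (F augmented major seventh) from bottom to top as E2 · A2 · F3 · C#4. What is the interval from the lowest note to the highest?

The outer voices are E2 and C#4.
From E to C# is 21 semitones, exactly the major thirteenth.

major thirteenth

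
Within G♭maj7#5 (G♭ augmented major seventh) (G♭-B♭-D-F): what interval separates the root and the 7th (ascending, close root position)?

The root is G♭ and the 7th is F.
Counting 7 letters and 11 half steps from G♭ gives a major seventh.

M7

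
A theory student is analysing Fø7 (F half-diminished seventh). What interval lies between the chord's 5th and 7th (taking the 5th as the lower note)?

Fø (F half-diminished seventh) is spelled F-Ab-Cb-Eb.
So we need the interval from Cb up to Eb.
Cb up to Eb spans 3 letter names and 4 semitones — a major third.

major third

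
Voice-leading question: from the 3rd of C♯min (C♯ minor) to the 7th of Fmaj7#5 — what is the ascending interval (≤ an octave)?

The 3rd of C♯min (C♯ minor) is E; the 7th of Fmaj7#5 is E.
Counting 1 letters and 0 half steps from E gives a perfect unison.

perfect unison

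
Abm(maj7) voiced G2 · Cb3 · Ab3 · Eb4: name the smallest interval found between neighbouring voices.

Adjacent intervals: G2→Cb3 = diminished fourth; Cb3→Ab3 = major sixth; Ab3→Eb4 = perfect fifth.
The smallest is G2 to Cb3, a diminished fourth (4 semitones).

d4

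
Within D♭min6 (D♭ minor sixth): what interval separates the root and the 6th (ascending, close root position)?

major sixth

D♭min6 is spelled D♭, F♭, A♭, B♭.
So we need the interval from D♭ up to B♭.
Counting 6 letters and 9 half steps from D♭ gives a major sixth.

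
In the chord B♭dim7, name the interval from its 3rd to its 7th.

diminished fifth

The chord tones of B♭dim7 are B♭-D♭-F♭-A𝄫.
That puts D♭ below A𝄫.
D♭ up to A𝄫 is 6 semitones, a half step narrower than a perfect fifth, so the interval is diminished.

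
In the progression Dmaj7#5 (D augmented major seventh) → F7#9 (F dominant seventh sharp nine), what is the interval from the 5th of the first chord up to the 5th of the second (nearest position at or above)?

diminished third

Dmaj7#5 (D augmented major seventh) has A# as its 5th, and F7#9 (F dominant seventh sharp nine) has C as its 5th.
A# up to C is 2 semitones, a whole step narrower than a major third, so the interval is diminished.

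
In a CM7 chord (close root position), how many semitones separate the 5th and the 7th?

CM7 is spelled C-E-G-B.
G to B is a major third: 4 semitones.

4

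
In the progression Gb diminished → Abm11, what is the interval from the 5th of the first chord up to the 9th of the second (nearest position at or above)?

augmented sixth

The 5th of Gb diminished is Dbb; the 9th of Abm11 is Bb.
From Dbb to Bb: 10 semitones over a sixth = augmented.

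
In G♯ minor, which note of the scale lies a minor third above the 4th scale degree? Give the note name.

E

The scale is G♯ A♯ B C♯ D♯ E F♯.
The 4th scale degree is C♯; a minor third above that is E — scale degree 6.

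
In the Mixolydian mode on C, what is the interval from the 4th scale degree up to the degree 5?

M2

C mixolydian: C D E F G A Bb.
That puts F below G.
F up to G spans 2 letter names and 2 semitones — a major second.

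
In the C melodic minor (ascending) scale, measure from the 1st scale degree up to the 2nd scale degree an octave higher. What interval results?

major ninth

The scale runs C D Eb F G A B.
That puts C below D.
C up to D spans 9 letter names and 14 semitones — a major ninth.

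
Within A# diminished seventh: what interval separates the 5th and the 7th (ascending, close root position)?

minor third

A# diminished seventh: A# C# E G.
The 5th is E and the 7th is G.
From E to G: 3 semitones over a third = minor.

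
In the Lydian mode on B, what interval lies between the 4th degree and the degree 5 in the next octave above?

B lydian: B C# D# E# F# G# A#.
That puts E# below F#.
From E# to F#: 13 semitones over a ninth = minor.

minor ninth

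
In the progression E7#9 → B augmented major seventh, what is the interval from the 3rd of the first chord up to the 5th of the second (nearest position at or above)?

The 3rd of E7#9 is G#; the 5th of B augmented major seventh is F##.
Counting 7 letters and 11 half steps from G# gives a major seventh.

major seventh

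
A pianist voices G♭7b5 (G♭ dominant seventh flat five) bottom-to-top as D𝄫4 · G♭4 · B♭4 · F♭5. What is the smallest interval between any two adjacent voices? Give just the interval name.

Adjacent intervals: D𝄫4→G♭4 = augmented fourth; G♭4→B♭4 = major third; B♭4→F♭5 = diminished fifth.
The smallest is G♭4 to B♭4, a major third (4 semitones).

major 3rd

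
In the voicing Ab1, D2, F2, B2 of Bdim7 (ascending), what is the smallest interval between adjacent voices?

minor third

Adjacent intervals: Ab1→D2 = augmented fourth; D2→F2 = minor third; F2→B2 = augmented fourth.
The smallest is D2 to F2, a minor third (3 semitones).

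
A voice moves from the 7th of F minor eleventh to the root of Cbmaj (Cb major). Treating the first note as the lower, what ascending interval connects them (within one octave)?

minor sixth

F minor eleventh has Eb as its 7th, and Cbmaj (Cb major) has Cb as its root.
From Eb to Cb: 8 semitones over a sixth = minor.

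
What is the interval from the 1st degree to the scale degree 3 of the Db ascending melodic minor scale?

Spelling the Db ascending melodic minor scale: Db Eb Fb Gb Ab Bb C.
So we need the interval from Db up to Fb.
Db up to Fb is 3 semitones, a half step narrower than a major third, so the interval is minor.

minor third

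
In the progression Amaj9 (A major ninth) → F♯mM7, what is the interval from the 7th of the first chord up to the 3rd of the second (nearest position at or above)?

The 7th of Amaj9 (A major ninth) is G♯; the 3rd of F♯mM7 is A.
G♯ up to A is 1 semitone, a half step narrower than a major second, so the interval is minor.

m2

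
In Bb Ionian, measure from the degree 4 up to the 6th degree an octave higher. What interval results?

major tenth

Bb major: Bb C D Eb F G A.
The degree 4 is Eb and the degree 6 (up an octave) is G.
Eb up to G spans 10 letter names and 16 semitones — a major tenth.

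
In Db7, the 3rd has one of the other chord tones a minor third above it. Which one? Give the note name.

The chord tones of Db7 are Db, F, Ab, Cb.
The 3rd is F. A minor third above F is Ab.
Ab is the chord's 5th.

Ab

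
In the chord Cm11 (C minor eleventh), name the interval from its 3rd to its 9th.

major 7th

Cm11 is spelled C, Eb, G, Bb, D, F.
That puts Eb below D.
From Eb to D is 11 semitones, exactly the major seventh.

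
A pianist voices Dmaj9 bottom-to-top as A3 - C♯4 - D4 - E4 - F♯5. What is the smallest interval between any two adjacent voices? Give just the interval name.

m2

Adjacent intervals: A3→C♯4 = major third; C♯4→D4 = minor second; D4→E4 = major second; E4→F♯5 = major ninth.
The smallest is C♯4 to D4, a minor second (1 semitone).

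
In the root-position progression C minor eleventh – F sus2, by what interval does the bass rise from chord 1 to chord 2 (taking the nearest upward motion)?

perfect fourth

The roots are C and F.
C up to F spans 4 letter names and 5 semitones — a perfect fourth.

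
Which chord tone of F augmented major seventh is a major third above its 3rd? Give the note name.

F augmented major seventh: F, A, C#, E.
The 3rd is A. A major third above A is C#.
C# is the chord's 5th.

C#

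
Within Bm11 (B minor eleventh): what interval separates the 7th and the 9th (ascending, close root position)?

major third

Spelling the chord: B D F♯ A C♯ E.
7th = A; 9th = C♯.
A up to C♯ spans 3 letter names and 4 semitones — a major third.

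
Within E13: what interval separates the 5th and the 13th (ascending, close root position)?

major ninth

E13 (E dominant thirteenth): E–G♯–B–D–F♯–C♯.
5th = B; 13th = C♯.
Counting 9 letters and 14 half steps from B gives a major ninth.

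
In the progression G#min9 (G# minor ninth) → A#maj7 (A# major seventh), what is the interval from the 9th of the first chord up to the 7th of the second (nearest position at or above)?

major 7th

G#min9 (G# minor ninth) has A# as its 9th, and A#maj7 (A# major seventh) has G## as its 7th.
A# up to G## spans 7 letter names and 11 semitones — a major seventh.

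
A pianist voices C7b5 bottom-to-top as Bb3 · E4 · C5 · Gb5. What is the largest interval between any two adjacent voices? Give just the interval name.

Adjacent intervals: Bb3→E4 = augmented fourth; E4→C5 = minor sixth; C5→Gb5 = diminished fifth.
The largest is E4 to C5, a minor sixth (8 semitones).

minor 6th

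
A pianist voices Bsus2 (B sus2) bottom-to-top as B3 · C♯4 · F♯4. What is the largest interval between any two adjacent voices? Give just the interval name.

perfect 4th

Adjacent intervals: B3→C♯4 = major second; C♯4→F♯4 = perfect fourth.
The largest is C♯4 to F♯4, a perfect fourth (5 semitones).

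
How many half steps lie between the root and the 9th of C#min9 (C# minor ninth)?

14

The chord tones of C# minor ninth are C#–E–G#–B–D#.
C# to D# is a major ninth: 14 semitones.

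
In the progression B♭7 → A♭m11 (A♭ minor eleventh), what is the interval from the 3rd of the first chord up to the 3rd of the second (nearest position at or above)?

diminished 7th

The 3rd of B♭7 is D; the 3rd of A♭m11 (A♭ minor eleventh) is C♭.
From D to C♭: 9 semitones over a seventh = diminished.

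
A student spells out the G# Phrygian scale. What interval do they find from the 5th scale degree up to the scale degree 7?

minor 3rd

The scale runs G# A B C# D# E F#.
That puts D# below F#.
3 letter names make it a third; at 3 semitones (a half step narrower than major) the quality is minor.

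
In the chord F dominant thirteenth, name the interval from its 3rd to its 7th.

diminished 5th

F13 (F dominant thirteenth): F-A-C-Eb-G-D.
That puts A below Eb.
From A to Eb: 6 semitones over a fifth = diminished.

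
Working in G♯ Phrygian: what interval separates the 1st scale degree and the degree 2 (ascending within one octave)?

minor 2nd

G♯ phrygian: G♯ A B C♯ D♯ E F♯.
So we need the interval from G♯ up to A.
From G♯ to A: 1 semitone over a second = minor.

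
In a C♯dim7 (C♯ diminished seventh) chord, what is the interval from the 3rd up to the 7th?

d5

Spelling the chord: C♯, E, G, B♭.
3rd = E; 7th = B♭.
From E to B♭: 6 semitones over a fifth = diminished.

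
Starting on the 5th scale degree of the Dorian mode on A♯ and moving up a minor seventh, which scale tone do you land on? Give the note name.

The scale is A♯ B♯ C♯ D♯ E♯ F𝄪 G♯.
The 5th scale degree is E♯; a minor seventh above that is D♯ — scale degree 4.

D#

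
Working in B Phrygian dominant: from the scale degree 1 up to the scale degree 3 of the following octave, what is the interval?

B phrygian dominant: B C D# E F# G A.
So we need the interval from B up to D#.
Counting 10 letters and 16 half steps from B gives a major tenth.

M10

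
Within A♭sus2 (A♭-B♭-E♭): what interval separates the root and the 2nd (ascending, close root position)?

major 2nd

So we need the interval from A♭ up to B♭.
From A♭ to B♭ is 2 semitones, exactly the major second.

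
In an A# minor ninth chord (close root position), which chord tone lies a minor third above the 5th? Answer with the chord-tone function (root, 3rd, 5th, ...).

7th

A#m9 is spelled A#–C#–E#–G#–B#.
The 5th is E#. A minor third above E# is G#.
G# is the chord's 7th.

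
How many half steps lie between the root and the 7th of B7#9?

10

Spelling the chord: B–D#–F#–A–C##.
B to A is a minor seventh: 10 semitones.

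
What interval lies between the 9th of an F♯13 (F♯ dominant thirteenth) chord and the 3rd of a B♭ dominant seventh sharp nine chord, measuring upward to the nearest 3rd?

F♯13 (F♯ dominant thirteenth) has G♯ as its 9th, and B♭ dominant seventh sharp nine has D as its 3rd.
G♯ up to D is 6 semitones, a half step narrower than a perfect fifth, so the interval is diminished.

diminished fifth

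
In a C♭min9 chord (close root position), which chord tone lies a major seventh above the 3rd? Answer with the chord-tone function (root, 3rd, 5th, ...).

9th

Spelling the chord: C♭-E𝄫-G♭-B𝄫-D♭.
The 3rd is E𝄫. A major seventh above E𝄫 is D♭.
D♭ is the chord's 9th.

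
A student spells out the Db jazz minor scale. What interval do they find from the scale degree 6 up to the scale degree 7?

The scale runs Db Eb Fb Gb Ab Bb C.
That puts Bb below C.
Counting 2 letters and 2 half steps from Bb gives a major second.

M2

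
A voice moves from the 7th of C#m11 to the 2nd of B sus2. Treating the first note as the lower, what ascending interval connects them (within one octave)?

C#m11 has B as its 7th, and B sus2 has C# as its 2nd.
Counting 2 letters and 2 half steps from B gives a major second.

major 2nd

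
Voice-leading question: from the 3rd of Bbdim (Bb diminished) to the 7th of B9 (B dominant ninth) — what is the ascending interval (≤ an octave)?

Bbdim (Bb diminished) has Db as its 3rd, and B9 (B dominant ninth) has A as its 7th.
From Db to A: 8 semitones over a fifth = augmented.

augmented fifth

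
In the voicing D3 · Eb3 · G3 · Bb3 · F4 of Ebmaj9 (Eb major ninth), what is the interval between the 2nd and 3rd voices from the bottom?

Those voices are Eb3 and G3.
Counting 3 letters and 4 half steps from Eb gives a major third.

M3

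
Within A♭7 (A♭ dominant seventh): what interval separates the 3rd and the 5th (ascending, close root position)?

The chord tones of A♭ dominant seventh are A♭-C-E♭-G♭.
The 3rd is C and the 5th is E♭.
From C to E♭: 3 semitones over a third = minor.

minor third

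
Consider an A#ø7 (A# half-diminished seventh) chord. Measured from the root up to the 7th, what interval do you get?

A#m7b5 (A# half-diminished seventh) is spelled A#-C#-E-G#.
Root = A#; 7th = G#.
From A# to G#: 10 semitones over a seventh = minor.

minor 7th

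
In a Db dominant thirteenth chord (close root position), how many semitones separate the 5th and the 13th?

Db13 is spelled Db–F–Ab–Cb–Eb–Bb.
Ab to Bb is a major ninth: 14 semitones.

14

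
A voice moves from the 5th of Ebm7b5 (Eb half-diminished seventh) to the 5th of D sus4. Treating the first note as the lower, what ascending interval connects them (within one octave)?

augmented seventh

The 5th of Ebm7b5 (Eb half-diminished seventh) is Bbb; the 5th of D sus4 is A.
From Bbb to A: 12 semitones over a seventh = augmented.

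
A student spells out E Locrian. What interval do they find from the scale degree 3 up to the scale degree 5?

minor third

Spelling E Locrian: E F G A B♭ C D.
Scale degree 3 = G; degree 5 = B♭.
G up to B♭ is 3 semitones, a half step narrower than a major third, so the interval is minor.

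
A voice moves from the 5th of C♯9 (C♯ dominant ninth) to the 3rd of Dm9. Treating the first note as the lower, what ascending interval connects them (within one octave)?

The 5th of C♯9 (C♯ dominant ninth) is G♯; the 3rd of Dm9 is F.
7 letter names make it a seventh; at 9 semitones (a whole step narrower than major) the quality is diminished.

diminished seventh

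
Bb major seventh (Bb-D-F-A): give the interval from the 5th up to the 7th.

major 3rd

The 5th is F and the 7th is A.
Counting 3 letters and 4 half steps from F gives a major third.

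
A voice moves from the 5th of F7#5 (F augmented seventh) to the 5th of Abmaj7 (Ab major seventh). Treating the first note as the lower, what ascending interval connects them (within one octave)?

The 5th of F7#5 (F augmented seventh) is C#; the 5th of Abmaj7 (Ab major seventh) is Eb.
C# up to Eb is 2 semitones, a whole step narrower than a major third, so the interval is diminished.

diminished third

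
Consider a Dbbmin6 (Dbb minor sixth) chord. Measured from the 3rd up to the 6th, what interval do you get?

The chord tones of Dbbm6 are Dbb Fbb Abb Bbb.
So we need the interval from Fbb up to Bbb.
4 letter names make it a fourth; at 6 semitones (a half step wider than perfect) the quality is augmented.

augmented fourth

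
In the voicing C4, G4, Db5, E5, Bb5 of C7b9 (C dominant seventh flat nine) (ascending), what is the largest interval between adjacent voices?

perfect 5th

Adjacent intervals: C4→G4 = perfect fifth; G4→Db5 = diminished fifth; Db5→E5 = augmented second; E5→Bb5 = diminished fifth.
The largest is C4 to G4, a perfect fifth (7 semitones).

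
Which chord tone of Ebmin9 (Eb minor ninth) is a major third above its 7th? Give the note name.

Ebm9 (Eb minor ninth) is spelled Eb Gb Bb Db F.
The 7th is Db. A major third above Db is F.
F is the chord's 9th.

F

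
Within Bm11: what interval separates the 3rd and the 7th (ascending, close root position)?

Spelling the chord: B–D–F#–A–C#–E.
That puts D below A.
D up to A spans 5 letter names and 7 semitones — a perfect fifth.

perfect fifth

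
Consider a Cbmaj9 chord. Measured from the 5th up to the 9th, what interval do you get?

The chord tones of Cb major ninth are Cb Eb Gb Bb Db.
5th = Gb; 9th = Db.
Gb up to Db spans 5 letter names and 7 semitones — a perfect fifth.

perfect 5th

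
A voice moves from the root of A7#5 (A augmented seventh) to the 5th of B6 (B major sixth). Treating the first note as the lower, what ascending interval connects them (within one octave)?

A7#5 (A augmented seventh) has A as its root, and B6 (B major sixth) has F♯ as its 5th.
Counting 6 letters and 9 half steps from A gives a major sixth.

major sixth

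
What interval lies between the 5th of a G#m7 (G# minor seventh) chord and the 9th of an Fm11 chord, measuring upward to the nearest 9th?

diminished 4th

G#m7 (G# minor seventh) has D# as its 5th, and Fm11 has G as its 9th.
4 letter names make it a fourth; at 4 semitones (a half step narrower than perfect) the quality is diminished.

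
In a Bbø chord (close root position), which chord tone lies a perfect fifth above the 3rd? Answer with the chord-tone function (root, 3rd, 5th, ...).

Spelling the chord: Bb Db Fb Ab.
The 3rd is Db. A perfect fifth above Db is Ab.
Ab is the chord's 7th.

7th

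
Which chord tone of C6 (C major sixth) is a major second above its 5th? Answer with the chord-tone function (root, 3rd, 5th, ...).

6th

C6 is spelled C, E, G, A.
The 5th is G. A major second above G is A.
A is the chord's 6th.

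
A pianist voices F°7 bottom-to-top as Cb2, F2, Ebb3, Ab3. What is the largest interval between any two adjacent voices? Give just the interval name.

diminished 7th

Adjacent intervals: Cb2→F2 = augmented fourth; F2→Ebb3 = diminished seventh; Ebb3→Ab3 = augmented fourth.
The largest is F2 to Ebb3, a diminished seventh (9 semitones).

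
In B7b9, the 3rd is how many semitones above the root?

The chord tones of B7b9 are B-D#-F#-A-C.
B to D# is a major third: 4 semitones.

4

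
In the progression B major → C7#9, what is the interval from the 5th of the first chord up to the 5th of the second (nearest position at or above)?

The 5th of B major is F#; the 5th of C7#9 is G.
From F# to G: 1 semitone over a second = minor.

minor 2nd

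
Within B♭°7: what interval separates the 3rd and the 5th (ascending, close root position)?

m3

Spelling the chord: B♭ D♭ F♭ A𝄫.
That puts D♭ below F♭.
D♭ up to F♭ is 3 semitones, a half step narrower than a major third, so the interval is minor.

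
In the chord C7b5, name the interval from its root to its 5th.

diminished 5th

C dominant seventh flat five is spelled C, E, Gb, Bb.
That puts C below Gb.
C up to Gb is 6 semitones, a half step narrower than a perfect fifth, so the interval is diminished.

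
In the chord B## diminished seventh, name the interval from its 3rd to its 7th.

B##°7: B##-D##-F##-A#.
The 3rd is D## and the 7th is A#.
5 letter names make it a fifth; at 6 semitones (a half step narrower than perfect) the quality is diminished.

diminished fifth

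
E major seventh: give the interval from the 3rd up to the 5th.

minor third

Spelling the chord: E, G♯, B, D♯.
That puts G♯ below B.
3 letter names make it a third; at 3 semitones (a half step narrower than major) the quality is minor.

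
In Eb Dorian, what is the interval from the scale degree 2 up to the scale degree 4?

Eb dorian: Eb F Gb Ab Bb C Db.
That puts F below Ab.
3 letter names make it a third; at 3 semitones (a half step narrower than major) the quality is minor.

m3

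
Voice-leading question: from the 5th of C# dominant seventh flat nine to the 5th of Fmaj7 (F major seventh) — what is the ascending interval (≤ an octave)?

C# dominant seventh flat nine has G# as its 5th, and Fmaj7 (F major seventh) has C as its 5th.
From G# to C: 4 semitones over a fourth = diminished.

diminished fourth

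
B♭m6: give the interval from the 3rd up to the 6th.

augmented fourth

B♭ minor sixth: B♭-D♭-F-G.
So we need the interval from D♭ up to G.
From D♭ to G: 6 semitones over a fourth = augmented.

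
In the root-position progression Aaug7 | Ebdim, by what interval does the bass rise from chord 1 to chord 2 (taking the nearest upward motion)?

diminished 5th

The roots are A and Eb.
From A to Eb: 6 semitones over a fifth = diminished.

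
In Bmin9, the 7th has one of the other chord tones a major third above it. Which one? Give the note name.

C#

The chord tones of Bmin9 (B minor ninth) are B, D, F#, A, C#.
The 7th is A. A major third above A is C#.
C# is the chord's 9th.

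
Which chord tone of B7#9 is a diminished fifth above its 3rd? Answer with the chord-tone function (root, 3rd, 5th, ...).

7th

B7#9 (B dominant seventh sharp nine) is spelled B–D#–F#–A–C##.
The 3rd is D#. A diminished fifth above D# is A.
A is the chord's 7th.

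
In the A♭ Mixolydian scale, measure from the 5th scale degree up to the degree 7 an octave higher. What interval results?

minor tenth

Spelling the A♭ Mixolydian scale: A♭ B♭ C D♭ E♭ F G♭.
That puts E♭ below G♭.
E♭ up to G♭ is 15 semitones, a half step narrower than a major tenth, so the interval is minor.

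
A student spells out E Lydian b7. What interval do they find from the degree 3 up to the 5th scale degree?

Spelling E Lydian b7: E F# G# A# B C# D.
The degree 3 is G# and the scale degree 5 is B.
3 letter names make it a third; at 3 semitones (a half step narrower than major) the quality is minor.

minor 3rd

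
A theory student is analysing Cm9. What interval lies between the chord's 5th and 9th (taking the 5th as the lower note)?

perfect fifth

Spelling the chord: C–Eb–G–Bb–D.
The 5th is G and the 9th is D.
Counting 5 letters and 7 half steps from G gives a perfect fifth.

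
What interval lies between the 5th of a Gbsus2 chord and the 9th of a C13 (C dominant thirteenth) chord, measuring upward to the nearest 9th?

augmented unison

Gbsus2 has Db as its 5th, and C13 (C dominant thirteenth) has D as its 9th.
From Db to D: 1 semitone over a unison = augmented.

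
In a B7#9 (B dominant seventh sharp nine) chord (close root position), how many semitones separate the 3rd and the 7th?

B7#9 (B dominant seventh sharp nine) is spelled B D♯ F♯ A C𝄪.
D♯ to A is a diminished fifth: 6 semitones.

6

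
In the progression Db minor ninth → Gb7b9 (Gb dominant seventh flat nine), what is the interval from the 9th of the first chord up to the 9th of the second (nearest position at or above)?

The 9th of Db minor ninth is Eb; the 9th of Gb7b9 (Gb dominant seventh flat nine) is Abb.
From Eb to Abb: 4 semitones over a fourth = diminished.

diminished 4th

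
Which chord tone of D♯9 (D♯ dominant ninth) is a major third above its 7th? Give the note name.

The chord tones of D♯ dominant ninth are D♯ F𝄪 A♯ C♯ E♯.
The 7th is C♯. A major third above C♯ is E♯.
E♯ is the chord's 9th.

E#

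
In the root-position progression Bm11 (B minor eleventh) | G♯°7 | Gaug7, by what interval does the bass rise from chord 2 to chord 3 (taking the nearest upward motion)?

The roots are G♯ and G.
From G♯ to G: 11 semitones over an octave = diminished.

diminished octave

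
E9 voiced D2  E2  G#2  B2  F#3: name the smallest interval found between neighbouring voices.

M2

Adjacent intervals: D2→E2 = major second; E2→G#2 = major third; G#2→B2 = minor third; B2→F#3 = perfect fifth.
The smallest is D2 to E2, a major second (2 semitones).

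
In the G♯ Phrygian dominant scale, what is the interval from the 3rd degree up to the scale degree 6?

diminished fourth

Spelling the G♯ Phrygian dominant scale: G♯ A B♯ C♯ D♯ E F♯.
3rd degree = B♯; 6th scale degree = E.
4 letter names make it a fourth; at 4 semitones (a half step narrower than perfect) the quality is diminished.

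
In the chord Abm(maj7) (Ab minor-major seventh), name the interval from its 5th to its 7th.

major third

Ab minor-major seventh is spelled Ab-Cb-Eb-G.
5th = Eb; 7th = G.
Counting 3 letters and 4 half steps from Eb gives a major third.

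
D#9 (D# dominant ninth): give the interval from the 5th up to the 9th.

perfect fifth

The chord tones of D# dominant ninth are D#, F##, A#, C#, E#.
So we need the interval from A# up to E#.
From A# to E# is 7 semitones, exactly the perfect fifth.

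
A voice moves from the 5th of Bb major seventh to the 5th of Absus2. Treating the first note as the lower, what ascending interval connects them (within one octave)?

minor 7th

The 5th of Bb major seventh is F; the 5th of Absus2 is Eb.
F up to Eb is 10 semitones, a half step narrower than a major seventh, so the interval is minor.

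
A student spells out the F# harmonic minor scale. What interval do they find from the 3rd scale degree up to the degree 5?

major third

The scale runs F# G# A B C# D E#.
The 3rd scale degree is A and the 5th scale degree is C#.
From A to C# is 4 semitones, exactly the major third.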